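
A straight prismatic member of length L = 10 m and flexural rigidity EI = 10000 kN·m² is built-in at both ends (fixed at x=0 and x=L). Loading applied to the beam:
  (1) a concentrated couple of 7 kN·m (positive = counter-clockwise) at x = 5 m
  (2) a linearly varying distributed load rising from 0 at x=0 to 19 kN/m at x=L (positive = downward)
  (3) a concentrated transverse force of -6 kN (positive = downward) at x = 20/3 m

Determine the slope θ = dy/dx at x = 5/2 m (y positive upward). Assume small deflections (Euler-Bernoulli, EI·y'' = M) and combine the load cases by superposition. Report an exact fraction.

Load 1 — applied couple M₀=7 kN·m at a=5 m (b=L-a=5):
  θ_1 = (R_Ax²/2 - M_Ax)/EI  [x≤a] with R_A=21/20, M_A=7/4 = ((21/20)·(5/2)²/2 - (7/4)·(5/2))/10000 = -7/64000 rad
Load 2 — triangular load w₀=19 kN/m (0→w₀ over full span):
  θ_2 = -w₀(2x(L-x)(L-2x)(x+2L)+x²(L-x)²)/(120LEI) = -19·(2·(5/2)·(10-(5/2))·(10-2·(5/2))·((5/2)+2·10)+(5/2)²·(10-(5/2))²)/(120·10·10000) = -741/102400 rad
Load 3 — point force P=-6 kN at a=20/3 m (b=L-a=10/3):
  θ_3 = -Pb²x(2aL-(3a+b)x)/(2L³EI)  [x≤a] = -(-6)·(10/3)²·(5/2)·(2·(20/3)·10-(3·(20/3)+(10/3))·(5/2))/(2·10³·10000) = 1/1600 rad
Superposition: θ = Σ θ_i = -3441/512000 rad ≈ -0.006721 rad

θ(5/2) = -3441/512000 rad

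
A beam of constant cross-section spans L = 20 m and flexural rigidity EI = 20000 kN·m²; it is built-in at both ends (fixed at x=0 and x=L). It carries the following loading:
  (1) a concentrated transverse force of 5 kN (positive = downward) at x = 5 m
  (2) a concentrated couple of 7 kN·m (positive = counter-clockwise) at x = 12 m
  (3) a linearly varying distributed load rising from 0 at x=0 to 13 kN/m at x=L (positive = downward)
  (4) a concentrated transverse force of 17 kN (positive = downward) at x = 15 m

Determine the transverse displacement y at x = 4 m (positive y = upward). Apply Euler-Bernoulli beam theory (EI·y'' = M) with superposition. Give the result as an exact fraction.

Load 1 — point force P=5 kN at a=5 m (b=L-a=15):
  y_1 = -Pb²x²(3aL-(3a+b)x)/(6L³EI)  [x≤a] = -5·15²·4²·(3·5·20-(3·5+15)·4)/(6·20³·20000) = -27/8000 m
Load 2 — applied couple M₀=7 kN·m at a=12 m (b=L-a=8):
  y_2 = (R_Ax³/6 - M_Ax²/2)/EI  [x≤a] with R_A=63/125, M_A=56/25 = ((63/125)·4³/6 - (56/25)·4²/2)/20000 = -49/78125 m
Load 3 — triangular load w₀=13 kN/m (0→w₀ over full span):
  y_3 = -w₀x²(L-x)²(x+2L)/(120LEI) = -13·4²·(20-4)²·(4+2·20)/(120·20·20000) = -2288/46875 m
Load 4 — point force P=17 kN at a=15 m (b=L-a=5):
  y_4 = -Pb²x²(3aL-(3a+b)x)/(6L³EI)  [x≤a] = -17·5²·4²·(3·15·20-(3·15+5)·4)/(6·20³·20000) = -119/24000 m
Superposition: y = Σ y_i = -36107/625000 m ≈ -0.057771 m

y(4) = -36107/625000 m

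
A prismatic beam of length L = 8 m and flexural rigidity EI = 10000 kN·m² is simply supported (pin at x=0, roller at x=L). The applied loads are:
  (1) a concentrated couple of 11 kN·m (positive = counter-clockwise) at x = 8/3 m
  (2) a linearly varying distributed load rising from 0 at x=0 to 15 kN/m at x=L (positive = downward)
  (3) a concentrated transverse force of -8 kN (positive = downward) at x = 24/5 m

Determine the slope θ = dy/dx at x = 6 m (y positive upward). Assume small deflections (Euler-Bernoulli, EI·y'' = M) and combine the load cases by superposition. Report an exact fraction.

Load 1 — applied couple M₀=11 kN·m at a=8/3 m (b=L-a=16/3):
  θ_1 = (M₀x²/(2L)-M₀(x-a)+C₁)/EI  [x>a] with C₁=M₀(3b²-L²)/(6L)=44/9 = (11·6²/(2·8)-11·(6-(8/3))+(44/9))/10000 = -253/360000 rad
Load 2 — triangular load w₀=15 kN/m (0→w₀ over full span):
  θ_2 = -w₀(7L⁴-30L²x²+15x⁴)/(360LEI) = -15·(7·8⁴-30·8²·6²+15·6⁴)/(360·8·10000) = 1313/120000 rad
Load 3 — point force P=-8 kN at a=24/5 m (b=L-a=16/5):
  θ_3 = -Pa(2L²-6Lx+3x²+a²)/(6LEI)  [x>a] = -(-8)·(24/5)·(2·8²-6·8·6+3·6²+(24/5)²)/(6·8·10000) = -181/78125 rad
Superposition: θ = Σ θ_i = 178247/22500000 rad ≈ 0.007922 rad

θ(6) = 178247/22500000 rad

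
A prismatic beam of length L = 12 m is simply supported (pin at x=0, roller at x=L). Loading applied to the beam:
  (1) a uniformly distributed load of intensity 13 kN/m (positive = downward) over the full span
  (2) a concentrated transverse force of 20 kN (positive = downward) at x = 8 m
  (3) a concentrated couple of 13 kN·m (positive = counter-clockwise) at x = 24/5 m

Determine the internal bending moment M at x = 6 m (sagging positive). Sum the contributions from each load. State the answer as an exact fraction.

M(6) = 535/2 kN·m

Load 1 — uniform load w=13 kN/m over full span:
  M_1 = wx(L-x)/2 = 13·6·(12-6)/2 = 234 kN·m
Load 2 — point force P=20 kN at a=8 m (b=L-a=4):
  M_2 = Pbx/L  [x≤a] = 20·4·6/12 = 40 kN·m
Load 3 — applied couple M₀=13 kN·m at a=24/5 m (b=L-a=36/5):
  M_3 = M₀x/L - M₀  [x>a] = 13·6/12 - 13 = -13/2 kN·m
Superposition: M = Σ M_i = 535/2 kN·m ≈ 267.500000 kN·m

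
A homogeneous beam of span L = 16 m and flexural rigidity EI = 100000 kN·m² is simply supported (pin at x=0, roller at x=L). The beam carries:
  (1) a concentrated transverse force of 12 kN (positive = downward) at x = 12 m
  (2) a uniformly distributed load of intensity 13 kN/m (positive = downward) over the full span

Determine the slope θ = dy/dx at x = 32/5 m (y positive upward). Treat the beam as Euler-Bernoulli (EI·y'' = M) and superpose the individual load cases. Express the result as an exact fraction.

θ(32/5) = -33529/4687500 rad

Load 1 — point force P=12 kN at a=12 m (b=L-a=4):
  θ_1 = -Pb(L²-b²-3x²)/(6LEI)  [x≤a] = -12·4·(16²-4²-3·(32/5)²)/(6·16·100000) = -183/312500 rad
Load 2 — uniform load w=13 kN/m over full span:
  θ_2 = -w(L³-6Lx²+4x³)/(24EI) = -13·(16³-6·16·(32/5)²+4·(32/5)³)/(24·100000) = -7696/1171875 rad
Superposition: θ = Σ θ_i = -33529/4687500 rad ≈ -0.007153 rad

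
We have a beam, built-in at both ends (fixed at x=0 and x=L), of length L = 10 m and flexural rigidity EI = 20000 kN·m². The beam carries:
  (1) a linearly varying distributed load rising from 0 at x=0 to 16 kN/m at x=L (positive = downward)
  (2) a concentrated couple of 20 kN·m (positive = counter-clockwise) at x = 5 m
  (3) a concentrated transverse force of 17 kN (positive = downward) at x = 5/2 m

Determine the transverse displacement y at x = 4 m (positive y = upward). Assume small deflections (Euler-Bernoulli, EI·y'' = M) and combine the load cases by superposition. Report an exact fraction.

y(4) = -96053/8000000 m

Load 1 — triangular load w₀=16 kN/m (0→w₀ over full span):
  y_1 = -w₀x²(L-x)²(x+2L)/(120LEI) = -16·4²·(10-4)²·(4+2·10)/(120·10·20000) = -144/15625 m
Load 2 — applied couple M₀=20 kN·m at a=5 m (b=L-a=5):
  y_2 = (R_Ax³/6 - M_Ax²/2)/EI  [x≤a] with R_A=3, M_A=5 = (3·4³/6 - 5·4²/2)/20000 = -1/2500 m
Load 3 — point force P=17 kN at a=5/2 m (b=L-a=15/2):
  y_3 = -Pa²(L-x)²(3bL-(3b+a)(L-x))/(6L³EI)  [x>a] = -17·(5/2)²·(10-4)²·(3·(15/2)·10-(3·(15/2)+(5/2))·(10-4))/(6·10³·20000) = -153/64000 m
Superposition: y = Σ y_i = -96053/8000000 m ≈ -0.012007 m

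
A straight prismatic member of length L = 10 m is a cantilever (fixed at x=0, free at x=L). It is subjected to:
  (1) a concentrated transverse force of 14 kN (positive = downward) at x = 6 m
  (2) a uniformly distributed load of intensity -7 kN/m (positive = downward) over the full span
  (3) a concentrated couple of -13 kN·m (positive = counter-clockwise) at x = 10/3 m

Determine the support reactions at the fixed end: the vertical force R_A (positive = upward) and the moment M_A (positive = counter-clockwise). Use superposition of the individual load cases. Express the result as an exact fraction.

R_A = -56 kN, M_A = -253 kN·m

Load 1 — point force P=14 kN at a=6 m (b=L-a=4):
  R_A = P = 14 kN
  M_A = Pa = 14·6 = 84 kN·m
Load 2 — uniform load w=-7 kN/m over full span:
  R_A = wL = (-7)·10 = -70 kN
  M_A = wL²/2 = (-7)·10²/2 = -350 kN·m
Load 3 — applied couple M₀=-13 kN·m at a=10/3 m (b=L-a=20/3):
  R_A = 0 kN
  M_A = -M₀ = -(-13) = 13 kN·m
Superposition: R_A = -56 kN, M_A = -253 kN·m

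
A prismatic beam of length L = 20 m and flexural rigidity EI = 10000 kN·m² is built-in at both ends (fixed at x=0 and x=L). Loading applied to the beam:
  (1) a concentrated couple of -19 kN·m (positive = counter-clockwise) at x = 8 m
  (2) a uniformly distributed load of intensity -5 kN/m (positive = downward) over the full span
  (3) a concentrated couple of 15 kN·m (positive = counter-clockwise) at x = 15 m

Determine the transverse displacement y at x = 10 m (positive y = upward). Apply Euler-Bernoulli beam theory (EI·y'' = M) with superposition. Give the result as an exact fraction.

Load 1 — applied couple M₀=-19 kN·m at a=8 m (b=L-a=12):
  y_1 = (R_Ax³/6 - M_Ax²/2 - M₀(x-a)²/2)/EI  [x>a] with R_A=-171/125, M_A=-57/25 = ((-171/125)·10³/6 - (-57/25)·10²/2 - (-19)·(10-8)²/2)/10000 = -19/2500 m
Load 2 — uniform load w=-5 kN/m over full span:
  y_2 = -wx²(L-x)²/(24EI) = -(-5)·10²·(20-10)²/(24·10000) = 5/24 m
Load 3 — applied couple M₀=15 kN·m at a=15 m (b=L-a=5):
  y_3 = (R_Ax³/6 - M_Ax²/2)/EI  [x≤a] with R_A=27/32, M_A=75/16 = ((27/32)·10³/6 - (75/16)·10²/2)/10000 = -3/320 m
Superposition: y = Σ y_i = 22963/120000 m ≈ 0.191358 m

y(10) = 22963/120000 m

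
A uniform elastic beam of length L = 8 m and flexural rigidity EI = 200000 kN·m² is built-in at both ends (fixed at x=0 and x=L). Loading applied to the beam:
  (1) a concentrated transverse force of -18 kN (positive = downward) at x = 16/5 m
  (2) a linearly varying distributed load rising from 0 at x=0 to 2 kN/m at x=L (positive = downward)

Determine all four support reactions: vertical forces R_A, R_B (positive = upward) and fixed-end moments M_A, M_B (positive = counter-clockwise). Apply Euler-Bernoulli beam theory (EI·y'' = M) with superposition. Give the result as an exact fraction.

Load 1 — point force P=-18 kN at a=16/5 m (b=L-a=24/5):
  R_A = Pb²(3a+b)/L³ = (-18)·(24/5)²·(3·(16/5)+(24/5))/8³ = -1458/125 kN
  M_A = Pab²/L² = (-18)·(16/5)·(24/5)²/8² = -2592/125 kN·m
  R_B = Pa²(a+3b)/L³ = (-18)·(16/5)²·((16/5)+3·(24/5))/8³ = -792/125 kN
  M_B = -Pa²b/L² = -(-18)·(16/5)²·(24/5)/8² = 1728/125 kN·m
Load 2 — triangular load w₀=2 kN/m (0→w₀ over full span):
  R_A = 3w₀L/20 = 3·2·8/20 = 12/5 kN
  M_A = w₀L²/30 = 2·8²/30 = 64/15 kN·m
  R_B = 7w₀L/20 = 7·2·8/20 = 28/5 kN
  M_B = -w₀L²/20 = -2·8²/20 = -32/5 kN·m
Superposition: R_A = -1158/125 kN, M_A = -6176/375 kN·m, R_B = -92/125 kN, M_B = 928/125 kN·m

R_A = -1158/125 kN, M_A = -6176/375 kN·m, R_B = -92/125 kN, M_B = 928/125 kN·m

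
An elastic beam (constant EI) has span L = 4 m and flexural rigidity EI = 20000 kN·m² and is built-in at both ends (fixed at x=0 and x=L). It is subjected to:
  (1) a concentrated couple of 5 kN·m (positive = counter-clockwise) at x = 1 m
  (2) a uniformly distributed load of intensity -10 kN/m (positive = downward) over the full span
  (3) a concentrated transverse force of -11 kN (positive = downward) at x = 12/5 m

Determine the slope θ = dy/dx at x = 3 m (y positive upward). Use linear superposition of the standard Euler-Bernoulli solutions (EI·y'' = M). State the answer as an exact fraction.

Load 1 — applied couple M₀=5 kN·m at a=1 m (b=L-a=3):
  θ_1 = (R_Ax²/2 - M_Ax - M₀(x-a))/EI  [x>a] with R_A=45/32, M_A=-15/16 = ((45/32)·3²/2 - (-15/16)·3 - 5·(3-1))/20000 = -11/256000 rad
Load 2 — uniform load w=-10 kN/m over full span:
  θ_2 = -wx(L-x)(L-2x)/(12EI) = -(-10)·3·(4-3)·(4-2·3)/(12·20000) = -1/4000 rad
Load 3 — point force P=-11 kN at a=12/5 m (b=L-a=8/5):
  θ_3 = Pa²(L-x)(2bL-(3b+a)(L-x))/(2L³EI)  [x>a] = (-11)·(12/5)²·(4-3)·(2·(8/5)·4-(3·(8/5)+(12/5))·(4-3))/(2·4³·20000) = -693/5000000 rad
Superposition: θ = Σ θ_i = -69051/160000000 rad ≈ -0.000432 rad

θ(3) = -69051/160000000 rad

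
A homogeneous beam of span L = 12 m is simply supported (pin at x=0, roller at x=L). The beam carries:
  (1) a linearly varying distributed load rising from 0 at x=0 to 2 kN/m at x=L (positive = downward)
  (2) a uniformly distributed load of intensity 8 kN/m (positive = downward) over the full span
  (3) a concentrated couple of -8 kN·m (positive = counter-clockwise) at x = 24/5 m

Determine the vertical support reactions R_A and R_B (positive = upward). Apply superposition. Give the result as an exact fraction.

R_A = 154/3 kN, R_B = 170/3 kN

Load 1 — triangular load w₀=2 kN/m (0→w₀ over full span):
  R_A = w₀L/6 = 2·12/6 = 4 kN
  R_B = w₀L/3 = 2·12/3 = 8 kN
Load 2 — uniform load w=8 kN/m over full span:
  R_A = wL/2 = 8·12/2 = 48 kN
  R_B = wL/2 = 8·12/2 = 48 kN
Load 3 — applied couple M₀=-8 kN·m at a=24/5 m (b=L-a=36/5):
  R_A = M₀/L = (-8)/12 = -2/3 kN
  R_B = -M₀/L = -(-8)/12 = 2/3 kN
Superposition: R_A = 154/3 kN, R_B = 170/3 kN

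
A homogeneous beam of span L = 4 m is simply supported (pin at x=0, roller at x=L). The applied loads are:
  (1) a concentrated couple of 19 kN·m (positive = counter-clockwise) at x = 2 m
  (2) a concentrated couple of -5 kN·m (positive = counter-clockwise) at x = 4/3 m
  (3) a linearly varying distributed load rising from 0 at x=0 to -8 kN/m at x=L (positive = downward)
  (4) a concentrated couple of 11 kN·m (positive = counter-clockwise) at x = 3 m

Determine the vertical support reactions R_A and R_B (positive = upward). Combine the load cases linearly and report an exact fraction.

R_A = 11/12 kN, R_B = -203/12 kN

Load 1 — applied couple M₀=19 kN·m at a=2 m (b=L-a=2):
  R_A = M₀/L = 19/4 kN
  R_B = -M₀/L = -19/4 kN
Load 2 — applied couple M₀=-5 kN·m at a=4/3 m (b=L-a=8/3):
  R_A = M₀/L = (-5)/4 = -5/4 kN
  R_B = -M₀/L = -(-5)/4 = 5/4 kN
Load 3 — triangular load w₀=-8 kN/m (0→w₀ over full span):
  R_A = w₀L/6 = (-8)·4/6 = -16/3 kN
  R_B = w₀L/3 = (-8)·4/3 = -32/3 kN
Load 4 — applied couple M₀=11 kN·m at a=3 m (b=L-a=1):
  R_A = M₀/L = 11/4 kN
  R_B = -M₀/L = -11/4 kN
Superposition: R_A = 11/12 kN, R_B = -203/12 kN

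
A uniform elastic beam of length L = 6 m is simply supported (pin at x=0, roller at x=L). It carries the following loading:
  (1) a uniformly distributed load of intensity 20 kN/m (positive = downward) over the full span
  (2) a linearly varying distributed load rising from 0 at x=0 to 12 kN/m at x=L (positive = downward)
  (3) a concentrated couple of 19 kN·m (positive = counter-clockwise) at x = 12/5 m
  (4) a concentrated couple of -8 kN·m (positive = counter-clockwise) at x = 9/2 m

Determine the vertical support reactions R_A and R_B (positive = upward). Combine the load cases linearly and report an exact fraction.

R_A = 443/6 kN, R_B = 493/6 kN

Load 1 — uniform load w=20 kN/m over full span:
  R_A = wL/2 = 20·6/2 = 60 kN
  R_B = wL/2 = 20·6/2 = 60 kN
Load 2 — triangular load w₀=12 kN/m (0→w₀ over full span):
  R_A = w₀L/6 = 12·6/6 = 12 kN
  R_B = w₀L/3 = 12·6/3 = 24 kN
Load 3 — applied couple M₀=19 kN·m at a=12/5 m (b=L-a=18/5):
  R_A = M₀/L = 19/6 kN
  R_B = -M₀/L = -19/6 kN
Load 4 — applied couple M₀=-8 kN·m at a=9/2 m (b=L-a=3/2):
  R_A = M₀/L = (-8)/6 = -4/3 kN
  R_B = -M₀/L = -(-8)/6 = 4/3 kN
Superposition: R_A = 443/6 kN, R_B = 493/6 kN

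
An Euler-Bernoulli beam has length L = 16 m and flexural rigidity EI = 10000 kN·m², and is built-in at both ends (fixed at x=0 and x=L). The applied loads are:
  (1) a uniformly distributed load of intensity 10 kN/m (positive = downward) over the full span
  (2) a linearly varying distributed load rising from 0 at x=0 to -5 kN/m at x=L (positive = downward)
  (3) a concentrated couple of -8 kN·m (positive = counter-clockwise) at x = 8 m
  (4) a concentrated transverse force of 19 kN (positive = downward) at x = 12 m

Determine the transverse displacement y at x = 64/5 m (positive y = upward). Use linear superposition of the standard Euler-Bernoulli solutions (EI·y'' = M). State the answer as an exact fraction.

Load 1 — uniform load w=10 kN/m over full span:
  y_1 = -wx²(L-x)²/(24EI) = -10·(64/5)²·(16-(64/5))²/(24·10000) = -16384/234375 m
Load 2 — triangular load w₀=-5 kN/m (0→w₀ over full span):
  y_2 = -w₀x²(L-x)²(x+2L)/(120LEI) = -(-5)·(64/5)²·(16-(64/5))²·((64/5)+2·16)/(120·16·10000) = 114688/5859375 m
Load 3 — applied couple M₀=-8 kN·m at a=8 m (b=L-a=8):
  y_3 = (R_Ax³/6 - M_Ax²/2 - M₀(x-a)²/2)/EI  [x>a] with R_A=-3/4, M_A=-2 = ((-3/4)·(64/5)³/6 - (-2)·(64/5)²/2 - (-8)·((64/5)-8)²/2)/10000 = -48/78125 m
Load 4 — point force P=19 kN at a=12 m (b=L-a=4):
  y_4 = -Pa²(L-x)²(3bL-(3b+a)(L-x))/(6L³EI)  [x>a] = -19·12²·(16-(64/5))²·(3·4·16-(3·4+12)·(16-(64/5)))/(6·16³·10000) = -1026/78125 m
Superposition: y = Σ y_i = -125154/1953125 m ≈ -0.064079 m

y(64/5) = -125154/1953125 m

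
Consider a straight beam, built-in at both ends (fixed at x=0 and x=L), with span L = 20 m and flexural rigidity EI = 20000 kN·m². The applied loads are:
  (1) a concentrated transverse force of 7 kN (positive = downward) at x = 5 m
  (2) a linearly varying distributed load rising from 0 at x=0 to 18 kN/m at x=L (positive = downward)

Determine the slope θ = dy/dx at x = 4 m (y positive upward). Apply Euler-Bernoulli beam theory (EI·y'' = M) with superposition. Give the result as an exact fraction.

Load 1 — point force P=7 kN at a=5 m (b=L-a=15):
  θ_1 = -Pb²x(2aL-(3a+b)x)/(2L³EI)  [x≤a] = -7·15²·4·(2·5·20-(3·5+15)·4)/(2·20³·20000) = -63/40000 rad
Load 2 — triangular load w₀=18 kN/m (0→w₀ over full span):
  θ_2 = -w₀(2x(L-x)(L-2x)(x+2L)+x²(L-x)²)/(120LEI) = -18·(2·4·(20-4)·(20-2·4)·(4+2·20)+4²·(20-4)²)/(120·20·20000) = -84/3125 rad
Superposition: θ = Σ θ_i = -5691/200000 rad ≈ -0.028455 rad

θ(4) = -5691/200000 rad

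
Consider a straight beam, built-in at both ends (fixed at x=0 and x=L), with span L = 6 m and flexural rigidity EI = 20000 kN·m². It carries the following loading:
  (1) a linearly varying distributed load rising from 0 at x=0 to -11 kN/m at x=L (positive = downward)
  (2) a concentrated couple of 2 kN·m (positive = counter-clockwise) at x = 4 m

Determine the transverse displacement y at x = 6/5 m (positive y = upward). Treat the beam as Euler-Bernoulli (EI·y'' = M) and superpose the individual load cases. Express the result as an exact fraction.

y(6/5) = 24761/78125000 m

Load 1 — triangular load w₀=-11 kN/m (0→w₀ over full span):
  y_1 = -w₀x²(L-x)²(x+2L)/(120LEI) = -(-11)·(6/5)²·(6-(6/5))²·((6/5)+2·6)/(120·6·20000) = 3267/9765625 m
Load 2 — applied couple M₀=2 kN·m at a=4 m (b=L-a=2):
  y_2 = (R_Ax³/6 - M_Ax²/2)/EI  [x≤a] with R_A=4/9, M_A=2/3 = ((4/9)·(6/5)³/6 - (2/3)·(6/5)²/2)/20000 = -11/625000 m
Superposition: y = Σ y_i = 24761/78125000 m ≈ 0.000317 m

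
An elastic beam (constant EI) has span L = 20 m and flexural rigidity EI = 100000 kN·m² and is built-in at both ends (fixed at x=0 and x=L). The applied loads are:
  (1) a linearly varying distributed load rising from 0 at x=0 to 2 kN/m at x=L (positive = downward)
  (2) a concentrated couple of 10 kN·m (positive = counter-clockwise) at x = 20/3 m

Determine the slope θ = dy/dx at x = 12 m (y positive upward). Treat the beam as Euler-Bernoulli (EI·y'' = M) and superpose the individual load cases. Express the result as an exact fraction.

θ(12) = 19/93750 rad

Load 1 — triangular load w₀=2 kN/m (0→w₀ over full span):
  θ_1 = -w₀(2x(L-x)(L-2x)(x+2L)+x²(L-x)²)/(120LEI) = -2·(2·12·(20-12)·(20-2·12)·(12+2·20)+12²·(20-12)²)/(120·20·100000) = 4/15625 rad
Load 2 — applied couple M₀=10 kN·m at a=20/3 m (b=L-a=40/3):
  θ_2 = (R_Ax²/2 - M_Ax - M₀(x-a))/EI  [x>a] with R_A=2/3, M_A=0 = ((2/3)·12²/2 - 0·12 - 10·(12-(20/3)))/100000 = -1/18750 rad
Superposition: θ = Σ θ_i = 19/93750 rad ≈ 0.000203 rad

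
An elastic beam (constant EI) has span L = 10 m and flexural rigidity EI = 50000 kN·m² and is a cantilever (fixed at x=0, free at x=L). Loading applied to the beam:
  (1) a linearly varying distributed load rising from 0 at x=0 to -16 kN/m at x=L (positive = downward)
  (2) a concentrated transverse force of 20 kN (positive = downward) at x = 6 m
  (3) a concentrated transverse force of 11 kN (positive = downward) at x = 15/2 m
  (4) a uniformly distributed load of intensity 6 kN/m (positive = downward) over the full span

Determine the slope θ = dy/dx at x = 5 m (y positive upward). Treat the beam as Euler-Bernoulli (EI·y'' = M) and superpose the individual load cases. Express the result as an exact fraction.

θ(5) = 1/240 rad

Load 1 — triangular load w₀=-16 kN/m (0→w₀ over full span):
  θ_1 = (w₀Lx²/4-w₀L²x/3-w₀x⁴/(24L))/EI = ((-16)·10·5²/4-(-16)·10²·5/3-(-16)·5⁴/(24·10))/50000 = 41/1200 rad
Load 2 — point force P=20 kN at a=6 m (b=L-a=4):
  θ_2 = -Px(2a-x)/(2EI)  [x≤a] = -20·5·(2·6-5)/(2·50000) = -7/1000 rad
Load 3 — point force P=11 kN at a=15/2 m (b=L-a=5/2):
  θ_3 = -Px(2a-x)/(2EI)  [x≤a] = -11·5·(2·(15/2)-5)/(2·50000) = -11/2000 rad
Load 4 — uniform load w=6 kN/m over full span:
  θ_4 = -wx(x²-3Lx+3L²)/(6EI) = -6·5·(5²-3·10·5+3·10²)/(6·50000) = -7/400 rad
Superposition: θ = Σ θ_i = 1/240 rad ≈ 0.004167 rad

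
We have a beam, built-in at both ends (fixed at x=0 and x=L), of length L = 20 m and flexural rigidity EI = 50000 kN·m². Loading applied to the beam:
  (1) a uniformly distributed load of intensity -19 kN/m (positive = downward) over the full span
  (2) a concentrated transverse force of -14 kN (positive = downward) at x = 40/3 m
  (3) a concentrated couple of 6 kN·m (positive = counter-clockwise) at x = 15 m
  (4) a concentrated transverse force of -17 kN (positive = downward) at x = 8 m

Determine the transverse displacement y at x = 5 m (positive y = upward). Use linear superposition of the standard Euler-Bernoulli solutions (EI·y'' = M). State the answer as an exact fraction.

y(5) = 2593483/25920000 m

Load 1 — uniform load w=-19 kN/m over full span:
  y_1 = -wx²(L-x)²/(24EI) = -(-19)·5²·(20-5)²/(24·50000) = 57/640 m
Load 2 — point force P=-14 kN at a=40/3 m (b=L-a=20/3):
  y_2 = -Pb²x²(3aL-(3a+b)x)/(6L³EI)  [x≤a] = -(-14)·(20/3)²·5²·(3·(40/3)·20-(3·(40/3)+(20/3))·5)/(6·20³·50000) = 119/32400 m
Load 3 — applied couple M₀=6 kN·m at a=15 m (b=L-a=5):
  y_3 = (R_Ax³/6 - M_Ax²/2)/EI  [x≤a] with R_A=27/80, M_A=15/8 = ((27/80)·5³/6 - (15/8)·5²/2)/50000 = -21/64000 m
Load 4 — point force P=-17 kN at a=8 m (b=L-a=12):
  y_4 = -Pb²x²(3aL-(3a+b)x)/(6L³EI)  [x≤a] = -(-17)·12²·5²·(3·8·20-(3·8+12)·5)/(6·20³·50000) = 153/20000 m
Superposition: y = Σ y_i = 2593483/25920000 m ≈ 0.100057 m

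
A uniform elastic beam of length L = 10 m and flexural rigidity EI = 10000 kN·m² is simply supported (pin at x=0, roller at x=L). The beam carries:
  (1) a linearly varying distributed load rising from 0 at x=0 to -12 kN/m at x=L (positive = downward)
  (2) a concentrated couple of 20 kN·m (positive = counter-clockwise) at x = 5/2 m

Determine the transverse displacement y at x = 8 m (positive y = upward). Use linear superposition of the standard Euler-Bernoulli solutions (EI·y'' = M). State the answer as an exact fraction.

Load 1 — triangular load w₀=-12 kN/m (0→w₀ over full span):
  y_1 = -w₀x(7L⁴-10L²x²+3x⁴)/(360LEI) = -(-12)·8·(7·10⁴-10·10²·8²+3·8⁴)/(360·10·10000) = 762/15625 m
Load 2 — applied couple M₀=20 kN·m at a=5/2 m (b=L-a=15/2):
  y_2 = (M₀x³/(6L)-M₀(x-a)²/2+C₁x)/EI  [x>a] with C₁=M₀(3b²-L²)/(6L)=275/12 = (20·8³/(6·10)-20·(8-(5/2))²/2+(275/12)·8)/10000 = 103/20000 m
Superposition: y = Σ y_i = 26959/500000 m ≈ 0.053918 m

y(8) = 26959/500000 m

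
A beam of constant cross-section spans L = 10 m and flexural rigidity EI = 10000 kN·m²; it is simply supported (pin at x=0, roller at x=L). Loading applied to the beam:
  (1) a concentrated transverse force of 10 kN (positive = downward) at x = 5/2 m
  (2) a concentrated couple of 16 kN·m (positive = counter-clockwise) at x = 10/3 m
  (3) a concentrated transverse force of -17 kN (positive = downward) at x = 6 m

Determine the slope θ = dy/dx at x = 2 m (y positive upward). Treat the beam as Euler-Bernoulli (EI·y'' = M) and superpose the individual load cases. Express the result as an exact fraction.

Load 1 — point force P=10 kN at a=5/2 m (b=L-a=15/2):
  θ_1 = -Pb(L²-b²-3x²)/(6LEI)  [x≤a] = -10·(15/2)·(10²-(15/2)²-3·2²)/(6·10·10000) = -127/32000 rad
Load 2 — applied couple M₀=16 kN·m at a=10/3 m (b=L-a=20/3):
  θ_2 = (M₀x²/(2L)+C₁)/EI  [x≤a] with C₁=M₀(3b²-L²)/(6L)=80/9 = (16·2²/(2·10)+(80/9))/10000 = 34/28125 rad
Load 3 — point force P=-17 kN at a=6 m (b=L-a=4):
  θ_3 = -Pb(L²-b²-3x²)/(6LEI)  [x≤a] = -(-17)·4·(10²-4²-3·2²)/(6·10·10000) = 51/6250 rad
Superposition: θ = Σ θ_i = 38881/7200000 rad ≈ 0.005400 rad

θ(2) = 38881/7200000 rad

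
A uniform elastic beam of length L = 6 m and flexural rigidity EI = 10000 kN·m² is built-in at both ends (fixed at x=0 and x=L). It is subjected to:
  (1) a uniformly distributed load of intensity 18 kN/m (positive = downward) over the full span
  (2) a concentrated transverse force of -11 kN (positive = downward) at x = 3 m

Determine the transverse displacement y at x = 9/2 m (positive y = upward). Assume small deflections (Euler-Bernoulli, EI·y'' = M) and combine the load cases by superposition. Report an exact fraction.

Load 1 — uniform load w=18 kN/m over full span:
  y_1 = -wx²(L-x)²/(24EI) = -18·(9/2)²·(6-(9/2))²/(24·10000) = -2187/640000 m
Load 2 — point force P=-11 kN at a=3 m (b=L-a=3):
  y_2 = -Pa²(L-x)²(3bL-(3b+a)(L-x))/(6L³EI)  [x>a] = -(-11)·3²·(6-(9/2))²·(3·3·6-(3·3+3)·(6-(9/2)))/(6·6³·10000) = 99/160000 m
Superposition: y = Σ y_i = -1791/640000 m ≈ -0.002798 m

y(9/2) = -1791/640000 m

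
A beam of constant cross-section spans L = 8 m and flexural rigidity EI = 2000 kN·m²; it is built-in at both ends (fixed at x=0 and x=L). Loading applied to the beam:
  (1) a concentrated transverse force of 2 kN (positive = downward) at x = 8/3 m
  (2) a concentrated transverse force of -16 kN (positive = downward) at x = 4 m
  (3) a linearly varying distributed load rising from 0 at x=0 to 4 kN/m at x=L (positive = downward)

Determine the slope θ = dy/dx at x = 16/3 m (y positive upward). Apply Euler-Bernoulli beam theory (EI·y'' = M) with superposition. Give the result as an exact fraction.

Load 1 — point force P=2 kN at a=8/3 m (b=L-a=16/3):
  θ_1 = Pa²(L-x)(2bL-(3b+a)(L-x))/(2L³EI)  [x>a] = 2·(8/3)²·(8-(16/3))·(2·(16/3)·8-(3·(16/3)+(8/3))·(8-(16/3)))/(2·8³·2000) = 4/6075 rad
Load 2 — point force P=-16 kN at a=4 m (b=L-a=4):
  θ_2 = Pa²(L-x)(2bL-(3b+a)(L-x))/(2L³EI)  [x>a] = (-16)·4²·(8-(16/3))·(2·4·8-(3·4+4)·(8-(16/3)))/(2·8³·2000) = -8/1125 rad
Load 3 — triangular load w₀=4 kN/m (0→w₀ over full span):
  θ_3 = -w₀(2x(L-x)(L-2x)(x+2L)+x²(L-x)²)/(120LEI) = -4·(2·(16/3)·(8-(16/3))·(8-2·(16/3))·((16/3)+2·8)+(16/3)²·(8-(16/3))²)/(120·8·2000) = 448/151875 rad
Superposition: θ = Σ θ_i = -532/151875 rad ≈ -0.003503 rad

θ(16/3) = -532/151875 rad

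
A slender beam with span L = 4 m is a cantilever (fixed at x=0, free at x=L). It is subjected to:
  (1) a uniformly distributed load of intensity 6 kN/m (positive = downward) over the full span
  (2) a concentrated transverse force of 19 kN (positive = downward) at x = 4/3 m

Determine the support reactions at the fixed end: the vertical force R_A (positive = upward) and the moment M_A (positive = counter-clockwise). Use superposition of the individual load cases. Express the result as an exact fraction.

R_A = 43 kN, M_A = 220/3 kN·m

Load 1 — uniform load w=6 kN/m over full span:
  R_A = wL = 6·4 = 24 kN
  M_A = wL²/2 = 6·4²/2 = 48 kN·m
Load 2 — point force P=19 kN at a=4/3 m (b=L-a=8/3):
  R_A = P = 19 kN
  M_A = Pa = 19·(4/3) = 76/3 kN·m
Superposition: R_A = 43 kN, M_A = 220/3 kN·m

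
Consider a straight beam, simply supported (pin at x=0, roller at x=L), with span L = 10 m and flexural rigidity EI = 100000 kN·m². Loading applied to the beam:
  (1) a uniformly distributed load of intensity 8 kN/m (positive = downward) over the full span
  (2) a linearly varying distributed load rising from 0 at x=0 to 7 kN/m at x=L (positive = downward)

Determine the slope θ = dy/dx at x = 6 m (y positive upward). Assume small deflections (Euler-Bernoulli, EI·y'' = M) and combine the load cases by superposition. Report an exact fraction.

θ(6) = 379/281250 rad

Load 1 — uniform load w=8 kN/m over full span:
  θ_1 = -w(L³-6Lx²+4x³)/(24EI) = -8·(10³-6·10·6²+4·6³)/(24·100000) = 37/37500 rad
Load 2 — triangular load w₀=7 kN/m (0→w₀ over full span):
  θ_2 = -w₀(7L⁴-30L²x²+15x⁴)/(360LEI) = -7·(7·10⁴-30·10²·6²+15·6⁴)/(360·10·100000) = 203/562500 rad
Superposition: θ = Σ θ_i = 379/281250 rad ≈ 0.001348 rad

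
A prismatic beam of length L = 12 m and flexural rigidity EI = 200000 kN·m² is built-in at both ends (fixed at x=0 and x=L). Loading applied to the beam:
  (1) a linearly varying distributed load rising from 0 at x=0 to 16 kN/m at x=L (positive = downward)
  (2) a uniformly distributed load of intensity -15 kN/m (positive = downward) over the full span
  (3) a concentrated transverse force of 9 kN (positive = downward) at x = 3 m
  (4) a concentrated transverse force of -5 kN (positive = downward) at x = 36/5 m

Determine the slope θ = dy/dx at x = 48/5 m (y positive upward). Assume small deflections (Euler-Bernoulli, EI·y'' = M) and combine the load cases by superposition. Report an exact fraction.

Load 1 — triangular load w₀=16 kN/m (0→w₀ over full span):
  θ_1 = -w₀(2x(L-x)(L-2x)(x+2L)+x²(L-x)²)/(120LEI) = -16·(2·(48/5)·(12-(48/5))·(12-2·(48/5))·((48/5)+2·12)+(48/5)²·(12-(48/5))²)/(120·12·200000) = 1152/1953125 rad
Load 2 — uniform load w=-15 kN/m over full span:
  θ_2 = -wx(L-x)(L-2x)/(12EI) = -(-15)·(48/5)·(12-(48/5))·(12-2·(48/5))/(12·200000) = -81/78125 rad
Load 3 — point force P=9 kN at a=3 m (b=L-a=9):
  θ_3 = Pa²(L-x)(2bL-(3b+a)(L-x))/(2L³EI)  [x>a] = 9·3²·(12-(48/5))·(2·9·12-(3·9+3)·(12-(48/5)))/(2·12³·200000) = 81/2000000 rad
Load 4 — point force P=-5 kN at a=36/5 m (b=L-a=24/5):
  θ_4 = Pa²(L-x)(2bL-(3b+a)(L-x))/(2L³EI)  [x>a] = (-5)·(36/5)²·(12-(48/5))·(2·(24/5)·12-(3·(24/5)+(36/5))·(12-(48/5)))/(2·12³·200000) = -891/15625000 rad
Superposition: θ = Σ θ_i = -927/2000000 rad ≈ -0.000463 rad

θ(48/5) = -927/2000000 rad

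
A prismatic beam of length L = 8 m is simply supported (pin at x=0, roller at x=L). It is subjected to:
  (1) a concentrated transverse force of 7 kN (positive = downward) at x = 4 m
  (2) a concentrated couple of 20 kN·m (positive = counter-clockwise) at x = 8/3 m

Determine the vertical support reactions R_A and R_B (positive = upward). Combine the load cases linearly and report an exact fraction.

R_A = 6 kN, R_B = 1 kN

Load 1 — point force P=7 kN at a=4 m (b=L-a=4):
  R_A = Pb/L = 7·4/8 = 7/2 kN
  R_B = Pa/L = 7·4/8 = 7/2 kN
Load 2 — applied couple M₀=20 kN·m at a=8/3 m (b=L-a=16/3):
  R_A = M₀/L = 20/8 = 5/2 kN
  R_B = -M₀/L = -20/8 = -5/2 kN
Superposition: R_A = 6 kN, R_B = 1 kN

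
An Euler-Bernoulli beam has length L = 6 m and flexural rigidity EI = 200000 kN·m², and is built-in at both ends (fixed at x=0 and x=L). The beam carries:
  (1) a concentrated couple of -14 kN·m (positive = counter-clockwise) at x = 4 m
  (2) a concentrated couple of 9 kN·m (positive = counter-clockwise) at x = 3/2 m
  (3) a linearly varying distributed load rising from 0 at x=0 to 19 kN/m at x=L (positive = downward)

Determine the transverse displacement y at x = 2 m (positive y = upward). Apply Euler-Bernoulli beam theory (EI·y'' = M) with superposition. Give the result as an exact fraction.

y(2) = -3769/54000000 m

Load 1 — applied couple M₀=-14 kN·m at a=4 m (b=L-a=2):
  y_1 = (R_Ax³/6 - M_Ax²/2)/EI  [x≤a] with R_A=-28/9, M_A=-14/3 = ((-28/9)·2³/6 - (-14/3)·2²/2)/200000 = 7/270000 m
Load 2 — applied couple M₀=9 kN·m at a=3/2 m (b=L-a=9/2):
  y_2 = (R_Ax³/6 - M_Ax²/2 - M₀(x-a)²/2)/EI  [x>a] with R_A=27/16, M_A=-27/16 = ((27/16)·2³/6 - (-27/16)·2²/2 - 9·(2-(3/2))²/2)/200000 = 9/400000 m
Load 3 — triangular load w₀=19 kN/m (0→w₀ over full span):
  y_3 = -w₀x²(L-x)²(x+2L)/(120LEI) = -19·2²·(6-2)²·(2+2·6)/(120·6·200000) = -133/1125000 m
Superposition: y = Σ y_i = -3769/54000000 m ≈ -0.000070 m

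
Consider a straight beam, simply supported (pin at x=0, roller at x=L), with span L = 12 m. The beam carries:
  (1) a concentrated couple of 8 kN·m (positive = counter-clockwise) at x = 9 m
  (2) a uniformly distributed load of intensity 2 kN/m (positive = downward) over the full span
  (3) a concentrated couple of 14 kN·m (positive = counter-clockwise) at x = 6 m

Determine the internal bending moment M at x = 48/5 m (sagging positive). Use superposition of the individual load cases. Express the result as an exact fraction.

Load 1 — applied couple M₀=8 kN·m at a=9 m (b=L-a=3):
  M_1 = M₀x/L - M₀  [x>a] = 8·(48/5)/12 - 8 = -8/5 kN·m
Load 2 — uniform load w=2 kN/m over full span:
  M_2 = wx(L-x)/2 = 2·(48/5)·(12-(48/5))/2 = 576/25 kN·m
Load 3 — applied couple M₀=14 kN·m at a=6 m (b=L-a=6):
  M_3 = M₀x/L - M₀  [x>a] = 14·(48/5)/12 - 14 = -14/5 kN·m
Superposition: M = Σ M_i = 466/25 kN·m ≈ 18.640000 kN·m

M(48/5) = 466/25 kN·m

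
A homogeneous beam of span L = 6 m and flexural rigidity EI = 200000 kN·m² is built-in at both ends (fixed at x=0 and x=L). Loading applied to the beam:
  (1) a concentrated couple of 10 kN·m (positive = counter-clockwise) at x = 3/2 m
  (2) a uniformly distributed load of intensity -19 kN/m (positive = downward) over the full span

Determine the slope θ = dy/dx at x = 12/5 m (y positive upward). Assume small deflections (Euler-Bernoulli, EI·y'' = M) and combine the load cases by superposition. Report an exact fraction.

θ(12/5) = 4329/50000000 rad

Load 1 — applied couple M₀=10 kN·m at a=3/2 m (b=L-a=9/2):
  θ_1 = (R_Ax²/2 - M_Ax - M₀(x-a))/EI  [x>a] with R_A=15/8, M_A=-15/8 = ((15/8)·(12/5)²/2 - (-15/8)·(12/5) - 10·((12/5)-(3/2)))/200000 = 9/2000000 rad
Load 2 — uniform load w=-19 kN/m over full span:
  θ_2 = -wx(L-x)(L-2x)/(12EI) = -(-19)·(12/5)·(6-(12/5))·(6-2·(12/5))/(12·200000) = 513/6250000 rad
Superposition: θ = Σ θ_i = 4329/50000000 rad ≈ 0.000087 rad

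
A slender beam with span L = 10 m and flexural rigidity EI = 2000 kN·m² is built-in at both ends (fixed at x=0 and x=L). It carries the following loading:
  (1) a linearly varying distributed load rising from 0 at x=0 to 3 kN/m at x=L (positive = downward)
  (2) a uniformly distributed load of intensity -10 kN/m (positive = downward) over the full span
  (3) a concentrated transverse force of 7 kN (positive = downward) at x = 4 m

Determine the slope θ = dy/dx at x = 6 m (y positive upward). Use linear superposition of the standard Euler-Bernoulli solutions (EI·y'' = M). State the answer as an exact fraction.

Load 1 — triangular load w₀=3 kN/m (0→w₀ over full span):
  θ_1 = -w₀(2x(L-x)(L-2x)(x+2L)+x²(L-x)²)/(120LEI) = -3·(2·6·(10-6)·(10-2·6)·(6+2·10)+6²·(10-6)²)/(120·10·2000) = 3/1250 rad
Load 2 — uniform load w=-10 kN/m over full span:
  θ_2 = -wx(L-x)(L-2x)/(12EI) = -(-10)·6·(10-6)·(10-2·6)/(12·2000) = -1/50 rad
Load 3 — point force P=7 kN at a=4 m (b=L-a=6):
  θ_3 = Pa²(L-x)(2bL-(3b+a)(L-x))/(2L³EI)  [x>a] = 7·4²·(10-6)·(2·6·10-(3·6+4)·(10-6))/(2·10³·2000) = 56/15625 rad
Superposition: θ = Σ θ_i = -219/15625 rad ≈ -0.014016 rad

θ(6) = -219/15625 rad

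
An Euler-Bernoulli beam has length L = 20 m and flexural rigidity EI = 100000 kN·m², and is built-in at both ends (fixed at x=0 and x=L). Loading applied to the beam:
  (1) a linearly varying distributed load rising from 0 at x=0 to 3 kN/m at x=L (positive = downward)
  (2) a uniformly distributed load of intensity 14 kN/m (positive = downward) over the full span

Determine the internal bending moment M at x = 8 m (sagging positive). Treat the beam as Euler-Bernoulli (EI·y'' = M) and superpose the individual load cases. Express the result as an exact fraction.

Load 1 — triangular load w₀=3 kN/m (0→w₀ over full span):
  M_1 = 3w₀Lx/20 - w₀L²/30 - w₀x³/(6L) = 3·3·20·8/20 - 3·20²/30 - 3·8³/(6·20) = 96/5 kN·m
Load 2 — uniform load w=14 kN/m over full span:
  M_2 = wLx/2 - wL²/12 - wx²/2 = 14·20·8/2 - 14·20²/12 - 14·8²/2 = 616/3 kN·m
Superposition: M = Σ M_i = 3368/15 kN·m ≈ 224.533333 kN·m

M(8) = 3368/15 kN·m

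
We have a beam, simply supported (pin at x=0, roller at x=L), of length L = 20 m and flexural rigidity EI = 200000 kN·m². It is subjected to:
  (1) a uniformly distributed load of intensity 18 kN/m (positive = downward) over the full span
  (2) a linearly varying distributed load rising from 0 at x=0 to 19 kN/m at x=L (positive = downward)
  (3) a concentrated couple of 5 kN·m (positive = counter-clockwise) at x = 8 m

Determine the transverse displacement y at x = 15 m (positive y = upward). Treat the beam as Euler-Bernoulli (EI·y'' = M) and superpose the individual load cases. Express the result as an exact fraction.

y(15) = -794893/3840000 m

Load 1 — uniform load w=18 kN/m over full span:
  y_1 = -wx(L³-2Lx²+x³)/(24EI) = -18·15·(20³-2·20·15²+15³)/(24·200000) = -171/1280 m
Load 2 — triangular load w₀=19 kN/m (0→w₀ over full span):
  y_2 = -w₀x(7L⁴-10L²x²+3x⁴)/(360LEI) = -19·15·(7·20⁴-10·20²·15²+3·15⁴)/(360·20·200000) = -2261/30720 m
Load 3 — applied couple M₀=5 kN·m at a=8 m (b=L-a=12):
  y_3 = (M₀x³/(6L)-M₀(x-a)²/2+C₁x)/EI  [x>a] with C₁=M₀(3b²-L²)/(6L)=4/3 = (5·15³/(6·20)-5·(15-8)²/2+(4/3)·15)/200000 = 61/320000 m
Superposition: y = Σ y_i = -794893/3840000 m ≈ -0.207003 m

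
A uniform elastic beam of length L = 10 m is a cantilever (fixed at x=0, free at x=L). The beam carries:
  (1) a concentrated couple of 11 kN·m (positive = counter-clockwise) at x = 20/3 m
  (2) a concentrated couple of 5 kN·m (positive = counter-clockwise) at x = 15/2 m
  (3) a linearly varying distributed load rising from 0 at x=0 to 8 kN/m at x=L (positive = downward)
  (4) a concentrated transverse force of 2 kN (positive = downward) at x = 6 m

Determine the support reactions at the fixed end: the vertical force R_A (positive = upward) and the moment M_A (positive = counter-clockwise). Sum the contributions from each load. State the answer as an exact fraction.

R_A = 42 kN, M_A = 788/3 kN·m

Load 1 — applied couple M₀=11 kN·m at a=20/3 m (b=L-a=10/3):
  R_A = 0 kN
  M_A = -M₀ = -11 kN·m
Load 2 — applied couple M₀=5 kN·m at a=15/2 m (b=L-a=5/2):
  R_A = 0 kN
  M_A = -M₀ = -5 kN·m
Load 3 — triangular load w₀=8 kN/m (0→w₀ over full span):
  R_A = w₀L/2 = 8·10/2 = 40 kN
  M_A = w₀L²/3 = 8·10²/3 = 800/3 kN·m
Load 4 — point force P=2 kN at a=6 m (b=L-a=4):
  R_A = P = 2 kN
  M_A = Pa = 2·6 = 12 kN·m
Superposition: R_A = 42 kN, M_A = 788/3 kN·m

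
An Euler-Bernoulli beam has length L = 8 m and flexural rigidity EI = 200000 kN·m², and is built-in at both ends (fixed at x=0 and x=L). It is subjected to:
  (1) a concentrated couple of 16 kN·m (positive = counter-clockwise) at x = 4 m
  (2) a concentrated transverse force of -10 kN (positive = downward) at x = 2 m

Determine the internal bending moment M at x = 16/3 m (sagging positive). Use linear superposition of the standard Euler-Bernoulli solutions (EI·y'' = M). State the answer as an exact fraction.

M(16/3) = -53/12 kN·m

Load 1 — applied couple M₀=16 kN·m at a=4 m (b=L-a=4):
  M_1 = R_Ax - M_A - M₀  [x>a] with R_A=3, M_A=4 = 3·(16/3) - 4 - 16 = -4 kN·m
Load 2 — point force P=-10 kN at a=2 m (b=L-a=6):
  M_2 = Pa²(a+3b)(L-x)/L³ - Pa²b/L²  [x>a] = (-10)·2²·(2+3·6)·(8-(16/3))/8³ - (-10)·2²·6/8² = -5/12 kN·m
Superposition: M = Σ M_i = -53/12 kN·m ≈ -4.416667 kN·m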